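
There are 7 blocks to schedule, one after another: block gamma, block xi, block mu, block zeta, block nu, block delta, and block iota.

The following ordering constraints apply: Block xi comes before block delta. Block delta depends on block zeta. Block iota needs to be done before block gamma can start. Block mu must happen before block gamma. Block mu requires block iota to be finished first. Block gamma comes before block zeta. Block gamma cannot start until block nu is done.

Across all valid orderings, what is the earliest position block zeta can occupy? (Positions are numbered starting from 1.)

5

Working backwards through the constraints from block zeta, its full set of required predecessors is block gamma, block mu, block nu, block iota — 4 of them.
So at minimum 4 blocks come before block zeta, putting block zeta no earlier than position 5. That position is achievable by scheduling exactly those predecessors first.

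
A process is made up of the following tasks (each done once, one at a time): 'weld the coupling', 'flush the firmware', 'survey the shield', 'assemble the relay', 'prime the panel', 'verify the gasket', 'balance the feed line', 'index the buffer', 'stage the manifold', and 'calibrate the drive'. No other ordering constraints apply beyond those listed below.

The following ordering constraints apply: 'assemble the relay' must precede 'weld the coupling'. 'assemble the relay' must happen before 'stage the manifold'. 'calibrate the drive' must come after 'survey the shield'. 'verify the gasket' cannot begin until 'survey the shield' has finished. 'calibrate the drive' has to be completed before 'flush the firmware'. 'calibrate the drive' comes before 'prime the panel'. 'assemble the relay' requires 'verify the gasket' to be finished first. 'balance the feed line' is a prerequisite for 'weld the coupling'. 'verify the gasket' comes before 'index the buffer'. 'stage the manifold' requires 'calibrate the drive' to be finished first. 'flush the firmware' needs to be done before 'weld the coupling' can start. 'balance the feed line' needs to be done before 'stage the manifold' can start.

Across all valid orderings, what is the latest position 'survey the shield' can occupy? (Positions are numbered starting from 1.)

2

Every task that must follow 'survey the shield' has to come after it. Tracing all chains starting from 'survey the shield', those tasks are: 'weld the coupling', 'flush the firmware', 'assemble the relay', 'prime the panel', 'verify the gasket', 'index the buffer', 'stage the manifold', 'calibrate the drive' — 8 in total.
So at least 8 tasks follow 'survey the shield', putting 'survey the shield' no later than position 2. That position is achievable by scheduling everything else first.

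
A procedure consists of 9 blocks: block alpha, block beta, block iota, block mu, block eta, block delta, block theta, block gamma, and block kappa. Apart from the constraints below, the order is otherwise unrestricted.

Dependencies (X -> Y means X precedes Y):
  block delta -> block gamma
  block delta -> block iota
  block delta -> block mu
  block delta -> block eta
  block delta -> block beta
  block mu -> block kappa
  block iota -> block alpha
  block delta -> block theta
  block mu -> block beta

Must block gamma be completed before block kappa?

No

No chain of constraints connects block gamma to block kappa in either direction.
So block gamma can come before block kappa or after — it is not forced.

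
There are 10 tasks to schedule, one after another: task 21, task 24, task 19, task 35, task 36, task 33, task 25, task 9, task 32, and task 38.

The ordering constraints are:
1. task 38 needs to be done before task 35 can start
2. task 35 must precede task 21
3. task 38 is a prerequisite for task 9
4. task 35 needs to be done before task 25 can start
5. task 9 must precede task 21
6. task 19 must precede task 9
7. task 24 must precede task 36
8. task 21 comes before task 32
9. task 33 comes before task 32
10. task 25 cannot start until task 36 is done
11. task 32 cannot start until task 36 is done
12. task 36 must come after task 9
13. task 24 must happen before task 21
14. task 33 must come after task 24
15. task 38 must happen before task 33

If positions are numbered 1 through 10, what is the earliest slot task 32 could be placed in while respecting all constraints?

9

Every task that must precede task 32 has to come before it. Tracing all chains that end at task 32, those tasks are: task 21, task 24, task 19, task 35, task 36, task 33, task 9, task 38 — 8 in total.
With 8 mandatory predecessors, the earliest task 32 can sit is position 8+1 = 9, and placing just those 8 first achieves it.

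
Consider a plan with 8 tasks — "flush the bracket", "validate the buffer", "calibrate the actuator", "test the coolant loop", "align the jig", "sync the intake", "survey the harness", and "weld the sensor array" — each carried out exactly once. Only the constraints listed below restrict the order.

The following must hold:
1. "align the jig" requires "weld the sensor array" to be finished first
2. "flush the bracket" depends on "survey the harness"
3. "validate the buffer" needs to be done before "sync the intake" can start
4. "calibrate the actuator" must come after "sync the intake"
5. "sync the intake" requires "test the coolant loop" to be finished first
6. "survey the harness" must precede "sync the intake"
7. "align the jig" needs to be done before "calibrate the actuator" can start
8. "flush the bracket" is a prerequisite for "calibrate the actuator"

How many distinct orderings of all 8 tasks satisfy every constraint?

4 tasks have no prerequisites ("validate the buffer", "test the coolant loop", "survey the harness", "weld the sensor array"), so any of them could come first.
Systematically extending each partial ordering one task at a time and counting, there are 378 complete orderings.

378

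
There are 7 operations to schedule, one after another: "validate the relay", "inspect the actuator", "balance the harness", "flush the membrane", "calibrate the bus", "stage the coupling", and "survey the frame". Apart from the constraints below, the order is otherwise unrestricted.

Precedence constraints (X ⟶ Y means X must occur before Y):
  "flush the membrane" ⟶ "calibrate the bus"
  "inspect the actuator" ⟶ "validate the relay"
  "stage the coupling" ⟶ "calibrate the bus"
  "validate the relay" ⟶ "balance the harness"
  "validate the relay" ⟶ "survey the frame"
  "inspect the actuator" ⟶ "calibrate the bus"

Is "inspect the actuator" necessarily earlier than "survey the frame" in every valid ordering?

Tracing the constraints gives a chain: "inspect the actuator" → "validate the relay" → "survey the frame".
So "inspect the actuator" must precede "survey the frame" in any valid ordering.

Yes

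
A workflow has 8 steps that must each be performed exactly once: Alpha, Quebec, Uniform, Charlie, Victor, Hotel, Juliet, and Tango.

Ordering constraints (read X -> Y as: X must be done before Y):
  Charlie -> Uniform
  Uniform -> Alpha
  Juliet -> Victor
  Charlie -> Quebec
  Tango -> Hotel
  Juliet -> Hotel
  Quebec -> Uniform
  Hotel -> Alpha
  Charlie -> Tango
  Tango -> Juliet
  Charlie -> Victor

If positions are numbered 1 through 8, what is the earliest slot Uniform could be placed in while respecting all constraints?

The steps that are forced before Uniform, directly or transitively, are Quebec, Charlie. That's 2 steps.
So at minimum 2 steps come before Uniform, putting Uniform no earlier than position 3. That position is achievable by scheduling exactly those predecessors first.

3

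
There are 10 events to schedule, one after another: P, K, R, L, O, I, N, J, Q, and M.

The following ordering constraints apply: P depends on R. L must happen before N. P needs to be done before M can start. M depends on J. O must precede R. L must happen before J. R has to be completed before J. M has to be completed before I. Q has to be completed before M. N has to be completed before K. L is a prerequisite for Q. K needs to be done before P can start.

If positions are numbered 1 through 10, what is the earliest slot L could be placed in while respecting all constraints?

1

L has no prerequisites at all, so it can go in position 1.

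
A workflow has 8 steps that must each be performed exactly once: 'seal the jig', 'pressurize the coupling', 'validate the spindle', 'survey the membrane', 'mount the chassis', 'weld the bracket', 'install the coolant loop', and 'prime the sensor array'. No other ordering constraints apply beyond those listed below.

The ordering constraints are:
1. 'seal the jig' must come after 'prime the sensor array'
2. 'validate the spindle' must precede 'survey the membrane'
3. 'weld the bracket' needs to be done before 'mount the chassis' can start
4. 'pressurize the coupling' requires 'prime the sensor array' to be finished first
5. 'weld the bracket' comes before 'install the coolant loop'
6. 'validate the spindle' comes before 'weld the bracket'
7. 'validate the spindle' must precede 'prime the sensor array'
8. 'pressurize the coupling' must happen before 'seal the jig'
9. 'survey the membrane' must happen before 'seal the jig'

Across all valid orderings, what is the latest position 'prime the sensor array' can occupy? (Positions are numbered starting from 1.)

6

The steps that are forced after 'prime the sensor array', directly or by a chain of constraints, are 'seal the jig', 'pressurize the coupling'. That's 2 steps.
So at least 2 steps follow 'prime the sensor array', putting 'prime the sensor array' no later than position 6. That position is achievable by scheduling everything else first.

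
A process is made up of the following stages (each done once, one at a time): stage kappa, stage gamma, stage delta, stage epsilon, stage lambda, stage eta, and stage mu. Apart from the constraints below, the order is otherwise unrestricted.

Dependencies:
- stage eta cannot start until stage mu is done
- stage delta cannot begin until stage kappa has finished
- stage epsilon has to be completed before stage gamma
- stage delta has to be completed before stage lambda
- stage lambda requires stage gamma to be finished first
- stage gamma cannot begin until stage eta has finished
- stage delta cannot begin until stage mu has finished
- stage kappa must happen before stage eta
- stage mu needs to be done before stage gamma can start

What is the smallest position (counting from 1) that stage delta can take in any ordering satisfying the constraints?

3

Every stage that must precede stage delta has to come before it. Tracing all chains that end at stage delta, those stages are: stage kappa, stage mu — 2 in total.
So at minimum 2 stages come before stage delta, putting stage delta no earlier than position 3. That position is achievable by scheduling exactly those predecessors first.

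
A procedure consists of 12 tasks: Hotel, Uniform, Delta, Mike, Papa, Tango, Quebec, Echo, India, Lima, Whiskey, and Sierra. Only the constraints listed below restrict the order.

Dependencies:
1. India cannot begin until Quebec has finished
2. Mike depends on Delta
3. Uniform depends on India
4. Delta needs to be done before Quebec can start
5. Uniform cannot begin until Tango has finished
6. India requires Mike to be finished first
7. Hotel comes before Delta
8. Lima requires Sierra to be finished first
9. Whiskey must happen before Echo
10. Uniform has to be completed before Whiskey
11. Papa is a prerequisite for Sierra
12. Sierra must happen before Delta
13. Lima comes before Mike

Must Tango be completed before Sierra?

No

Nothing in the constraints links Tango and Sierra; they are unordered relative to each other.
So Tango can come before Sierra or after — it is not forced.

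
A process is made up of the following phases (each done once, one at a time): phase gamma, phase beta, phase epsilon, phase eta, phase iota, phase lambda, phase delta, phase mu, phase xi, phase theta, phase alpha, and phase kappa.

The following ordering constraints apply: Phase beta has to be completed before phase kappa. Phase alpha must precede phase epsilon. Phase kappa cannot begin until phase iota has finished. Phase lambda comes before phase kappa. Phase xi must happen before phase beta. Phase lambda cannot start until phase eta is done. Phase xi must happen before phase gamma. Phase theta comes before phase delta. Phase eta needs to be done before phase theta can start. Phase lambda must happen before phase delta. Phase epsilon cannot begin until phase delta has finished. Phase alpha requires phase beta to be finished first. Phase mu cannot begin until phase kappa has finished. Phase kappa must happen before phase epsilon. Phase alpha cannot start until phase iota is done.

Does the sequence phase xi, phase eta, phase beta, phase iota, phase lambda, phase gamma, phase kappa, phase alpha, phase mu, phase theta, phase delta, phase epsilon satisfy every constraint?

Yes

Checking each listed constraint against this order: for instance, phase eta is in position 2 and phase theta in position 10, so that constraint holds — and the remaining constraints check out the same way.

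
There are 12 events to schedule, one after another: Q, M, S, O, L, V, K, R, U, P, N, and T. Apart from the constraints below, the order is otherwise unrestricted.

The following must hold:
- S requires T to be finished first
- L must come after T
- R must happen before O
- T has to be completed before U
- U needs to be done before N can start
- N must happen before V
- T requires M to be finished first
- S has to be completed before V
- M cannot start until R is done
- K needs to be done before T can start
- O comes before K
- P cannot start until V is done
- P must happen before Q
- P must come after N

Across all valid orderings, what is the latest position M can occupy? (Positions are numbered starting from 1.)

4

Following every chain forward from M, the events that must come later are Q, S, L, V, U, P, N, T — 8 of them.
So at least 8 events follow M, putting M no later than position 4. That position is achievable by scheduling everything else first.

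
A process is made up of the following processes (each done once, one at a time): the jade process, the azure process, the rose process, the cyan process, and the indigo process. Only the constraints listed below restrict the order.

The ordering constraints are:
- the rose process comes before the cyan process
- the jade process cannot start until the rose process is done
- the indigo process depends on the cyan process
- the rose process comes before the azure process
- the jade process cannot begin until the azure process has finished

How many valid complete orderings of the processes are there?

The rose process is the only process with nothing required before it, so every ordering starts there.
Enumerating by repeatedly choosing an available process (one whose prerequisites are all placed) gives 6 distinct complete orderings.

6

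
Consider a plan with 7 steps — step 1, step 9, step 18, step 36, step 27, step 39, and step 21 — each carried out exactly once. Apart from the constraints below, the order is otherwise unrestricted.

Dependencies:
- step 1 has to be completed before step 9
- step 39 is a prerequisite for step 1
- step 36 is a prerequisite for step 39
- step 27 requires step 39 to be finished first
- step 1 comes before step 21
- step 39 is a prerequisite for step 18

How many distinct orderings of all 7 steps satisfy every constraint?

Step 36 is the only step with nothing required before it, so every ordering starts there.
Enumerating by repeatedly choosing an available step (one whose prerequisites are all placed) gives 40 distinct complete orderings.

40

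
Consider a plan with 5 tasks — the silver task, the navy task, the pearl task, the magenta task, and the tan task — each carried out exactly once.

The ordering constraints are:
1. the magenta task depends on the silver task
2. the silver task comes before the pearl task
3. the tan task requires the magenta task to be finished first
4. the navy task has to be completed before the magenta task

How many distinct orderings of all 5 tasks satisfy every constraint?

2 tasks have no prerequisites (the silver task, the navy task), so any of them could come first.
Systematically extending each partial ordering one task at a time and counting, there are 7 complete orderings.

7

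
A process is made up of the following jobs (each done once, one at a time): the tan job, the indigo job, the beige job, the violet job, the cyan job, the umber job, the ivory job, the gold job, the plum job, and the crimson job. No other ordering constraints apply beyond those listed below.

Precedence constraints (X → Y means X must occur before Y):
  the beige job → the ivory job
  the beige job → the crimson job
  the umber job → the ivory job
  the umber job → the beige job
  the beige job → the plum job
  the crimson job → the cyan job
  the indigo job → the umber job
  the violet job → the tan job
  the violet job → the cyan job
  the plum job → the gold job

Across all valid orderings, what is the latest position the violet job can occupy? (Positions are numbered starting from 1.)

8

Following every chain forward from the violet job, the jobs that must come later are the tan job, the cyan job — 2 of them.
With 2 mandatory successors out of 10 jobs total, the latest slot for the violet job is 10−2 = 8, and it's reachable by doing all non-successors before the violet job.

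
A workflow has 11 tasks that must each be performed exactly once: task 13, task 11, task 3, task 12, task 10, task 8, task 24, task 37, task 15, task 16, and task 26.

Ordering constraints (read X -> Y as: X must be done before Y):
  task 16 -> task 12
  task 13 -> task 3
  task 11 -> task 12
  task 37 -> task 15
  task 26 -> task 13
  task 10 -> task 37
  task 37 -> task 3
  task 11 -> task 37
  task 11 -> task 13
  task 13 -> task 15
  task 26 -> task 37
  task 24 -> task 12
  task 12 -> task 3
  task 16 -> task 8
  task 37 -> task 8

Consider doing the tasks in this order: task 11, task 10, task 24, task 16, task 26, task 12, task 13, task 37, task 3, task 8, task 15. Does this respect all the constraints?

Checking each listed constraint against this order: for instance, task 11 is in position 1 and task 37 in position 8, so that constraint holds — and the remaining constraints check out the same way.

Yes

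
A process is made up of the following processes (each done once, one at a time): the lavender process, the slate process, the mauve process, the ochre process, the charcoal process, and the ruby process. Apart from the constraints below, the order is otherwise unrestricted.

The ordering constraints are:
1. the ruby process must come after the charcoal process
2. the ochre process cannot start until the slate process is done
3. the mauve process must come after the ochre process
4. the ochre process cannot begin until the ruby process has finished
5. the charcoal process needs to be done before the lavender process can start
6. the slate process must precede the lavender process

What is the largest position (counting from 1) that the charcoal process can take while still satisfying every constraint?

The processes that are forced after the charcoal process, directly or by a chain of constraints, are the lavender process, the mauve process, the ochre process, the ruby process. That's 4 processes.
So at least 4 processes follow the charcoal process, putting the charcoal process no later than position 2. That position is achievable by scheduling everything else first.

2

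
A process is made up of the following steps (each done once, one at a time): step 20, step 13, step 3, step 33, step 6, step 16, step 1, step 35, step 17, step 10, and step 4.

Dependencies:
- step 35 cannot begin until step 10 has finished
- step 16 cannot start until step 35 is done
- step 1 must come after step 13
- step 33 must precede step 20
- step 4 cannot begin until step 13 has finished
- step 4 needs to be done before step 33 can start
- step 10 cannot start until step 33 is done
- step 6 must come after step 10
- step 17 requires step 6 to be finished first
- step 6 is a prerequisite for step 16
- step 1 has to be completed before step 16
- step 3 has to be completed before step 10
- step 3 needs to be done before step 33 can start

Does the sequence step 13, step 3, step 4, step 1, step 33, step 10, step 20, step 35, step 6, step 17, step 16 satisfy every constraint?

Yes

Checking each listed constraint against this order: for instance, step 1 is in position 4 and step 16 in position 11, so that constraint holds — and the remaining constraints check out the same way.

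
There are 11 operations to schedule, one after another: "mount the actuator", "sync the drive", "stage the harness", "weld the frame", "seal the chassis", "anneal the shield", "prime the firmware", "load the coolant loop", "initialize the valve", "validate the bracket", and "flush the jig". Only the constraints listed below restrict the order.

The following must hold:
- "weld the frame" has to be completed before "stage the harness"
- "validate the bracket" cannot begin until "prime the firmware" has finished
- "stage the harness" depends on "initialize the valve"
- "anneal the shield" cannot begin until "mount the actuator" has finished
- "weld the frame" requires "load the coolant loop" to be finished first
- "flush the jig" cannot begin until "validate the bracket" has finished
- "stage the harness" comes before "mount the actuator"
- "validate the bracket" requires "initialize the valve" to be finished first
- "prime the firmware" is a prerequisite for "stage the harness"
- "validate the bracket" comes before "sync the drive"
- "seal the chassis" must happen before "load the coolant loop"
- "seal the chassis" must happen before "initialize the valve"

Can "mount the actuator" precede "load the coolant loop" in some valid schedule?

No

Following "load the coolant loop" → "weld the frame" → "stage the harness" → "mount the actuator", "load the coolant loop" must precede "mount the actuator" in every valid ordering.
So no valid ordering can have "mount the actuator" before "load the coolant loop".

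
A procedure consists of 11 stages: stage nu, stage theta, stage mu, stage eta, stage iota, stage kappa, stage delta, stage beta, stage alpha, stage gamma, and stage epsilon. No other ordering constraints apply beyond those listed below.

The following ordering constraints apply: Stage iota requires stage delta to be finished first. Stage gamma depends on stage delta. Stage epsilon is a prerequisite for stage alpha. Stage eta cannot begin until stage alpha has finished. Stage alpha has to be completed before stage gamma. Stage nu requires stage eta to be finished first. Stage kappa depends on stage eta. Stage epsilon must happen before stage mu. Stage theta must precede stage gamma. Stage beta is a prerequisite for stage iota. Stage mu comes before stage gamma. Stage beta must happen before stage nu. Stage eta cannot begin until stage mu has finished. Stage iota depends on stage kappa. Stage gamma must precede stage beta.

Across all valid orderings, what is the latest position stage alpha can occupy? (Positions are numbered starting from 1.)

5

Every stage that must follow stage alpha has to come after it. Tracing all chains starting from stage alpha, those stages are: stage nu, stage eta, stage iota, stage kappa, stage beta, stage gamma — 6 in total.
With 6 mandatory successors out of 11 stages total, the latest slot for stage alpha is 11−6 = 5, and it's reachable by doing all non-successors before stage alpha.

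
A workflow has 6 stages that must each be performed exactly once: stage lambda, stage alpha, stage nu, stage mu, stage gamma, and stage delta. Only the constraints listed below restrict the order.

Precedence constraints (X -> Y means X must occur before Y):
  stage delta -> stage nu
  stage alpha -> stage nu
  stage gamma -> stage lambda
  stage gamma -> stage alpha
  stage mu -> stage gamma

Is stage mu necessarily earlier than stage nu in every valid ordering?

Tracing the constraints gives a chain: stage mu → stage gamma → stage alpha → stage nu.
So stage mu must precede stage nu in any valid ordering.

Yes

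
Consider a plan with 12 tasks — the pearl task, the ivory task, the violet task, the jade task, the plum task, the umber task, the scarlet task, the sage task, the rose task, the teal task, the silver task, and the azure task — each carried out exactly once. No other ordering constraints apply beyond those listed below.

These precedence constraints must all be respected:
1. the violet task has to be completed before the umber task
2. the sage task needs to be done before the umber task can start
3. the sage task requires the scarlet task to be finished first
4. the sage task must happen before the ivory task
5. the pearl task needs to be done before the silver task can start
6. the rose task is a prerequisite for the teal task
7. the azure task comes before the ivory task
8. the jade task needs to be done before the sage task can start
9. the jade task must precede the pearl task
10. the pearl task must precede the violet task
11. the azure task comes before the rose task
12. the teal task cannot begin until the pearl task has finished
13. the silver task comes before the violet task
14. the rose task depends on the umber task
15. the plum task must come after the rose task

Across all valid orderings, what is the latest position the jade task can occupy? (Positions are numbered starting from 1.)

Every task that must follow the jade task has to come after it. Tracing all chains starting from the jade task, those tasks are: the pearl task, the ivory task, the violet task, the plum task, the umber task, the sage task, the rose task, the teal task, the silver task — 9 in total.
With 9 mandatory successors out of 12 tasks total, the latest slot for the jade task is 12−9 = 3, and it's reachable by doing all non-successors before the jade task.

3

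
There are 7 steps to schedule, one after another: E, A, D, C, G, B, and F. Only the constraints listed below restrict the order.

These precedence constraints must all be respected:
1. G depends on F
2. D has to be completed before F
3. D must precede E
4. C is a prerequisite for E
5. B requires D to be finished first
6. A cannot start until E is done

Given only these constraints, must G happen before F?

In fact the dependencies run the other way: F → G.
So G never precedes F.

No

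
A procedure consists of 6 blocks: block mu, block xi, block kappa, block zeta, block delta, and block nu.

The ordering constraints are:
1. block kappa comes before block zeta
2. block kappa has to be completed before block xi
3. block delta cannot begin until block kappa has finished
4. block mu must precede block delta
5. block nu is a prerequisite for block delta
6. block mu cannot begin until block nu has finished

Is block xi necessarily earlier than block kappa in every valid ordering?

No

In fact the dependencies run the other way: block kappa → block xi.
So block xi does not have to come before block kappa — it cannot.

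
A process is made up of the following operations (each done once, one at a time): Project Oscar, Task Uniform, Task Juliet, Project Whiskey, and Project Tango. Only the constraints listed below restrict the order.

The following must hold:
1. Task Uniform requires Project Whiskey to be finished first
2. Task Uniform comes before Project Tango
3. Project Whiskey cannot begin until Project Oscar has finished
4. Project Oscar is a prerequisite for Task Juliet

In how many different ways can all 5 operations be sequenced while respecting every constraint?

4

Only Project Oscar has no prerequisites, so it must go first.
Counting all ways to extend the partial order to a total order gives 4.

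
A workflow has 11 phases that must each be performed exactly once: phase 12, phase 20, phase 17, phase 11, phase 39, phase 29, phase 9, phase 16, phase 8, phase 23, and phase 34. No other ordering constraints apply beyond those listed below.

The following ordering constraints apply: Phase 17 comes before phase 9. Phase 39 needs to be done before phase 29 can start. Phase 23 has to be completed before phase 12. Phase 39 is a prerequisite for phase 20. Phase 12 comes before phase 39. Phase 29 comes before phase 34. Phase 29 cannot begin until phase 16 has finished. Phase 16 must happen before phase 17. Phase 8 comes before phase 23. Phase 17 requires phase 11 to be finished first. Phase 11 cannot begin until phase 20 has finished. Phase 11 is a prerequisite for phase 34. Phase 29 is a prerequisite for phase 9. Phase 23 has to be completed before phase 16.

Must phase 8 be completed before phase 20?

Yes

Following the dependencies: phase 8 → phase 23 → phase 12 → phase 39 → phase 20.
So phase 8 must precede phase 20 in any valid ordering.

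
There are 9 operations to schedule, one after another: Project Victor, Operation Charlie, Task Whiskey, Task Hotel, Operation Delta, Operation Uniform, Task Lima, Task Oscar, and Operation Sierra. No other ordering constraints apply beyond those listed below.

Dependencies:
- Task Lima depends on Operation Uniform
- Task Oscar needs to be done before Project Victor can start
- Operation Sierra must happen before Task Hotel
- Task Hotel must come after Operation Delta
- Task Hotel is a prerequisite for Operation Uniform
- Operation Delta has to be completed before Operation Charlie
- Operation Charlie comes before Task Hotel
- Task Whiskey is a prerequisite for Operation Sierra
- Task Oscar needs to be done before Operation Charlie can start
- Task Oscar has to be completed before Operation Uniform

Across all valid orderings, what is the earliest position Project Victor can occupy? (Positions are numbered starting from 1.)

Working backwards through the constraints from Project Victor, its only required predecessor is Task Oscar.
So at minimum 1 operation comes before Project Victor, putting Project Victor no earlier than position 2. That position is achievable by scheduling exactly that predecessor first.

2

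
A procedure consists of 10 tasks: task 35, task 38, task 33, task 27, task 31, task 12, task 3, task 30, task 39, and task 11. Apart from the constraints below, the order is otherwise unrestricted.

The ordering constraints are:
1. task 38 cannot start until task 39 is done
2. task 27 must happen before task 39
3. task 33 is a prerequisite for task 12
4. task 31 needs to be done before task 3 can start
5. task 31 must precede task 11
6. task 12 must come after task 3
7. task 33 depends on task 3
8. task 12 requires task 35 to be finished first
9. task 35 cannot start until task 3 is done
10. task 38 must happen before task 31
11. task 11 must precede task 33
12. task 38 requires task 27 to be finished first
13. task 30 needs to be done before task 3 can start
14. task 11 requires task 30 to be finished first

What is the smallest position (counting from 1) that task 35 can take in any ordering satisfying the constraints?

The tasks that are forced before task 35, directly or transitively, are task 38, task 27, task 31, task 3, task 30, task 39. That's 6 tasks.
So at minimum 6 tasks come before task 35, putting task 35 no earlier than position 7. That position is achievable by scheduling exactly those predecessors first.

7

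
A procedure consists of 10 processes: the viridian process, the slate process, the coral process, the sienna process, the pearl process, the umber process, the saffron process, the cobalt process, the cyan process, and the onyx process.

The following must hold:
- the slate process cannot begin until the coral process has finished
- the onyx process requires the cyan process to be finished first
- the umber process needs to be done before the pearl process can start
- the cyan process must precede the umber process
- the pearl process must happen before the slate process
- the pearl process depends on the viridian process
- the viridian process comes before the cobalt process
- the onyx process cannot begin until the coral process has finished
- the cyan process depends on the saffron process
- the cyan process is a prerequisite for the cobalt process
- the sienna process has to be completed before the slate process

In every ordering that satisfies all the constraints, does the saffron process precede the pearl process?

Following the dependencies: the saffron process → the cyan process → the umber process → the pearl process.
Hence the saffron process necessarily comes before the pearl process.

Yes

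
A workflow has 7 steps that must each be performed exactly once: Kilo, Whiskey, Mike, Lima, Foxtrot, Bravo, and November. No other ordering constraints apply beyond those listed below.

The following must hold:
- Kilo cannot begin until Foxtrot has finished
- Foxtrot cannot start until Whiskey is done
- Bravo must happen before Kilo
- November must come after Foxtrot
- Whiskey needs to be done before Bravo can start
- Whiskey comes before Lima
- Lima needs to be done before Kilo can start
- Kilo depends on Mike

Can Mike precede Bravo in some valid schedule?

No chain of constraints runs from Bravo to Mike, so Bravo is not required to come first.
That means at least one valid schedule has Mike before Bravo.

Yes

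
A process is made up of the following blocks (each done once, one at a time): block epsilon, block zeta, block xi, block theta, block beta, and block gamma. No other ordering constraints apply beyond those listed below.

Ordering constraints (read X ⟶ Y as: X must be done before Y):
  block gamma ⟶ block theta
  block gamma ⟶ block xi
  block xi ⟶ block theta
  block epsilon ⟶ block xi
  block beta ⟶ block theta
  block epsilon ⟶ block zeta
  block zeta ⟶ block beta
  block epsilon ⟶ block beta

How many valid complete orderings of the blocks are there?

The blocks with no prerequisites are block epsilon, block gamma; any of them can be placed first.
Counting all ways to extend the partial order to a total order gives 9.

9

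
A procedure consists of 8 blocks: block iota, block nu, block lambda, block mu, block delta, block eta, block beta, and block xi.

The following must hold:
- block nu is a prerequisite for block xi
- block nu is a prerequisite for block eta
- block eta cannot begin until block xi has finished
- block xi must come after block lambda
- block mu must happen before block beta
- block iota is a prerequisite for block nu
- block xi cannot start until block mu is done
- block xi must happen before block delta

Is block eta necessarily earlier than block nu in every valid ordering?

No

In fact the dependencies run the other way: block nu → block eta.
So block eta does not have to come before block nu — it cannot.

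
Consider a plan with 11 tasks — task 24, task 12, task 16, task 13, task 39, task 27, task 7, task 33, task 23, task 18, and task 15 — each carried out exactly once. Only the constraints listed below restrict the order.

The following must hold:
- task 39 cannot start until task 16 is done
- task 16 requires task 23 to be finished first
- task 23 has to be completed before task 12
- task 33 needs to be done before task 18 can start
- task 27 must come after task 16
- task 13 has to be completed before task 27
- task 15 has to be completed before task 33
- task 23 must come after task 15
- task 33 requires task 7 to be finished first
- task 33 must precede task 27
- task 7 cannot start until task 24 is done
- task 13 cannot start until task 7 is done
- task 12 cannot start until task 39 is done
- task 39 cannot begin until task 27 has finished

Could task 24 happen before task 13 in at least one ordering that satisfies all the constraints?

Yes

Task 24 is actually forced before task 13 by the constraints, so certainly some valid ordering has task 24 first.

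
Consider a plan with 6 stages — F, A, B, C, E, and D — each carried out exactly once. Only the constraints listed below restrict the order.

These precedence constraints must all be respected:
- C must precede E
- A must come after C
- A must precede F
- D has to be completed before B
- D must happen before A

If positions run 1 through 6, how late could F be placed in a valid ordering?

No constraint forces any stage after F, so it can be placed last, in position 6.

6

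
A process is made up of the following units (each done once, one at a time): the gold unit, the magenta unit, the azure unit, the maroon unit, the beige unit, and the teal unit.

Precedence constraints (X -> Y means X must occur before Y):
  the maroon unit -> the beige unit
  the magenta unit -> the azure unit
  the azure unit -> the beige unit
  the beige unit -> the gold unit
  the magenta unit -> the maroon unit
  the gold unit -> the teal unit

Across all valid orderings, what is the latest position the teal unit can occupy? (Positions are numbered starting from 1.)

6

Nothing depends on the teal unit, so it can be the final unit, position 6.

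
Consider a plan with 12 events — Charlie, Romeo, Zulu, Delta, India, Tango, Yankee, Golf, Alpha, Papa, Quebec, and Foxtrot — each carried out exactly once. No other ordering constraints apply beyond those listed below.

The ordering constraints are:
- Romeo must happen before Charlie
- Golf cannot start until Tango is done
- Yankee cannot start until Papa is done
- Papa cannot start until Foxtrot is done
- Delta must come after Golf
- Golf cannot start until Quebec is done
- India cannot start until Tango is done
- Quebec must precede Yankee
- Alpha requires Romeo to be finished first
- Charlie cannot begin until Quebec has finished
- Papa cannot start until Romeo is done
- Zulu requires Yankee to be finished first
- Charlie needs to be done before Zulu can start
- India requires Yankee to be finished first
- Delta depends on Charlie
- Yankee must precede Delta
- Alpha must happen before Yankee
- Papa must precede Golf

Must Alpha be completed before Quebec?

No

Nothing in the constraints links Alpha and Quebec; they are unordered relative to each other.
A valid ordering placing Quebec before Alpha exists, so the answer is no.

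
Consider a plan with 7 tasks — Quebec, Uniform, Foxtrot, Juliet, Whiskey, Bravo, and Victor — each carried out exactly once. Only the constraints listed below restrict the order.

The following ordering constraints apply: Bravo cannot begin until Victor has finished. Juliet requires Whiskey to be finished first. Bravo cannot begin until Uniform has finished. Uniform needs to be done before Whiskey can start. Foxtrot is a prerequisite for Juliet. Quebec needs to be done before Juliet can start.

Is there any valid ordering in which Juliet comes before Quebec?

No

The constraints give a chain Quebec → Juliet, which forces Quebec before Juliet.
Hence Juliet can never be scheduled before Quebec.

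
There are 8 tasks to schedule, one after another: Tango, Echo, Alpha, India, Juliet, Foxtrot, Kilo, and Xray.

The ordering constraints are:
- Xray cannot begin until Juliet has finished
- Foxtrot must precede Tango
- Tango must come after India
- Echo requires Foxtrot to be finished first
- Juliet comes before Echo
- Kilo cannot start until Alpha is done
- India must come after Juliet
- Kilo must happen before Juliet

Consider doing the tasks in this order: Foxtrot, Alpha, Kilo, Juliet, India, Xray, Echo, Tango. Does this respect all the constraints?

Yes

Checking each listed constraint against this order: for instance, Foxtrot is in position 1 and Tango in position 8, so that constraint holds — and the remaining constraints check out the same way.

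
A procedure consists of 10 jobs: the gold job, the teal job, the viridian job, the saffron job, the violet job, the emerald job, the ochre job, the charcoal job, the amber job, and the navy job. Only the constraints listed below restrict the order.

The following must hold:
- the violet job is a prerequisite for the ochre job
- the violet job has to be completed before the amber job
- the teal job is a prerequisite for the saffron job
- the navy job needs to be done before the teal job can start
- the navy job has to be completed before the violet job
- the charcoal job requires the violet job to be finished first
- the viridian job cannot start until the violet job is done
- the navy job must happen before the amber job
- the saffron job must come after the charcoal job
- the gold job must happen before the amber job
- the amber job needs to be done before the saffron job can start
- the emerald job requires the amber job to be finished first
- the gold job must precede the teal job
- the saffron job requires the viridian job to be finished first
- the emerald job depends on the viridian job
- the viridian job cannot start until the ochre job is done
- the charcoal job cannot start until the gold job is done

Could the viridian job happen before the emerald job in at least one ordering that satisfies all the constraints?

The viridian job is actually forced before the emerald job by the constraints, so certainly some valid ordering has the viridian job first.

Yes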